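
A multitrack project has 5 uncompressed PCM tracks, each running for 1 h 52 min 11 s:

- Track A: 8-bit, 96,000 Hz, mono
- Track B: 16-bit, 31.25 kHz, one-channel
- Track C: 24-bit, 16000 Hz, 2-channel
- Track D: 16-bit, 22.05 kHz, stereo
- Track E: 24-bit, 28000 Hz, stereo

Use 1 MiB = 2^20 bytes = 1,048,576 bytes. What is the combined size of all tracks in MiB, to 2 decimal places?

1 h 52 min 11 s = 6,731 s.
Track A: 96,000 × 6,731 × 1 × 1 = 646,176,000 bytes.
Track B: 31,250 × 6,731 × 2 × 1 = 420,687,500 bytes.
Track C: 16,000 × 6,731 × 3 × 2 = 646,176,000 bytes.
Track D: 22,050 × 6,731 × 2 × 2 = 593,674,200 bytes.
Track E: 28,000 × 6,731 × 3 × 2 = 1,130,808,000 bytes.
Total = 3,437,521,700 bytes = 3278.28 MiB.

3278.28 MiB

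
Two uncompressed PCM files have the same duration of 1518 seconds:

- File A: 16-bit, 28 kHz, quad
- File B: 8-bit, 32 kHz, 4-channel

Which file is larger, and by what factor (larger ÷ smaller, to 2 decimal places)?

File A: 28,000 × 2 × 4 = 224,000 bytes/s.
File B: 32,000 × 1 × 4 = 128,000 bytes/s.
File A is larger; ratio = 340,032,000 / 194,304,000 = 1.75.

File A, by a factor of 1.75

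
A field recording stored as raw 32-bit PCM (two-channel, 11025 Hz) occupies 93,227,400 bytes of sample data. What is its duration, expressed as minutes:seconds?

17:37

Byte rate = 11,025 × 4 × 2 = 88,200 bytes/s.
Duration = 93,227,400 / 88,200 = 1,057 s.
1,057 s = 17:37.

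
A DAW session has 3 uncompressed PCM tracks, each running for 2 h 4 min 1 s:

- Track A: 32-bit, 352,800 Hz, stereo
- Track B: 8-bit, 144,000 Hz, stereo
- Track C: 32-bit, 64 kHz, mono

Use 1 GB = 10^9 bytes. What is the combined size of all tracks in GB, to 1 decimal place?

25.0 GB

2 h 4 min 1 s = 7,441 s.
Track A: 352,800 × 7,441 × 4 × 2 = 21,001,478,400 bytes.
Track B: 144,000 × 7,441 × 1 × 2 = 2,143,008,000 bytes.
Track C: 64,000 × 7,441 × 4 × 1 = 1,904,896,000 bytes.
Total = 25,049,382,400 bytes = 25.0 GB.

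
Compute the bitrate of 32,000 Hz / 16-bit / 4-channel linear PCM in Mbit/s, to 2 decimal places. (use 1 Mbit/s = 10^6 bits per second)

2.05 Mbit/s

Bit rate = 32,000 × 16 × 4 = 2,048,000 bits/s.
= 2.05 Mbit/s.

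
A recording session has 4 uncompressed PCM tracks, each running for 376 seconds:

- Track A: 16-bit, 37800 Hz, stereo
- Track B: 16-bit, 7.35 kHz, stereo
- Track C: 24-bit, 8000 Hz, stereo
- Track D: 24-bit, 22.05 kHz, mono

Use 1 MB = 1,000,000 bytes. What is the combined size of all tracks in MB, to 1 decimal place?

110.8 MB

Track A: 37,800 × 376 × 2 × 2 = 56,851,200 bytes.
Track B: 7,350 × 376 × 2 × 2 = 11,054,400 bytes.
Track C: 8,000 × 376 × 3 × 2 = 18,048,000 bytes.
Track D: 22,050 × 376 × 3 × 1 = 24,872,400 bytes.
Total = 110,826,000 bytes = 110.8 MB.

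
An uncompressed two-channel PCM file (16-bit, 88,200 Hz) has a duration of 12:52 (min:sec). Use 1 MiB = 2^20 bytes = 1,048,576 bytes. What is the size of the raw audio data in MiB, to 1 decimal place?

259.7 MiB

Duration = 12:52 (min:sec) = 772 s.
Bytes = 88,200 samples/s × 772 s × 2 bytes/sample × 2 ch = 272,361,600 bytes.
272,361,600 / 1,048,576 = 259.7 MiB.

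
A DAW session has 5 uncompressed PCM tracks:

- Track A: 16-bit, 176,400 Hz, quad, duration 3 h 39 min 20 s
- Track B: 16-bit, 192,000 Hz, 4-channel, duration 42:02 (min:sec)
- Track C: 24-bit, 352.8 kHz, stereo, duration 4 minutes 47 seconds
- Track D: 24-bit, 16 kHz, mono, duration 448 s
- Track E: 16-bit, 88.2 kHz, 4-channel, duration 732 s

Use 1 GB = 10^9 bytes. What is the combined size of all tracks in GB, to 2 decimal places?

23.59 GB

Track A: 3 h 39 min 20 s = 13,160 s; 176,400 × 13,160 × 2 × 4 = 18,571,392,000 bytes.
Track B: 42:02 (min:sec) = 2,522 s; 192,000 × 2,522 × 2 × 4 = 3,873,792,000 bytes.
Track C: 4 minutes 47 seconds = 287 s; 352,800 × 287 × 3 × 2 = 607,521,600 bytes.
Track D: 16,000 × 448 × 3 × 1 = 21,504,000 bytes.
Track E: 88,200 × 732 × 2 × 4 = 516,499,200 bytes.
Total = 23,590,708,800 bytes = 23.59 GB.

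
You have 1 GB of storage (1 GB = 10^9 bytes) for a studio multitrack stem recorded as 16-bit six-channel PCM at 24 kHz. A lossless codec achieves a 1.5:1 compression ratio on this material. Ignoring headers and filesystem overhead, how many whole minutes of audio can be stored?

Uncompressed byte rate = 24,000 × 2 × 6 = 288,000 bytes/s.
After 1.5:1 compression, effective rate ≈ 192000 bytes/s.
Capacity = 1 × 1,000,000,000 = 1,000,000,000 bytes.
1,000,000,000 / effective rate ≈ 5208.33 s → 86 minutes.

86 minutes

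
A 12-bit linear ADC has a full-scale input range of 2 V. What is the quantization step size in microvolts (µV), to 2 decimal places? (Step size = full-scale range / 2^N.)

2 V / 2^12 = 2 / 4,096 V = 488.28 µV.

488.28 µV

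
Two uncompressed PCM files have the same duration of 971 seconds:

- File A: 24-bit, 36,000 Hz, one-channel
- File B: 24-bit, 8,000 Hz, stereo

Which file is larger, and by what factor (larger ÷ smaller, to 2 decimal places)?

File A, by a factor of 2.25

File A: 36,000 × 3 × 1 = 108,000 bytes/s.
File B: 8,000 × 3 × 2 = 48,000 bytes/s.
File A is larger; ratio = 104,868,000 / 46,608,000 = 2.25.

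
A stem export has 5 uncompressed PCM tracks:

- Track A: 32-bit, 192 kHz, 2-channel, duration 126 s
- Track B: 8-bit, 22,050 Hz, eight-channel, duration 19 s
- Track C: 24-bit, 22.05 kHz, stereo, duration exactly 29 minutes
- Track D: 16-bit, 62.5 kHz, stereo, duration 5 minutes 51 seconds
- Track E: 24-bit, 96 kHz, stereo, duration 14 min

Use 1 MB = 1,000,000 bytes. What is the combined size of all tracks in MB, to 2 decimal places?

998.68 MB

Track A: 192,000 × 126 × 4 × 2 = 193,536,000 bytes.
Track B: 22,050 × 19 × 1 × 8 = 3,351,600 bytes.
Track C: exactly 29 minutes = 1,740 s; 22,050 × 1,740 × 3 × 2 = 230,202,000 bytes.
Track D: 5 minutes 51 seconds = 351 s; 62,500 × 351 × 2 × 2 = 87,750,000 bytes.
Track E: 14 min = 840 s; 96,000 × 840 × 3 × 2 = 483,840,000 bytes.
Total = 998,679,600 bytes = 998.68 MB.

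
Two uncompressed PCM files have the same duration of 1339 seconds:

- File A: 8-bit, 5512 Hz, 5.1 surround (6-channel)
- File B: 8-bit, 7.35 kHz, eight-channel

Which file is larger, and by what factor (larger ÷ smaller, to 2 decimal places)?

File A: 5,512 × 1 × 6 = 33,072 bytes/s.
File B: 7,350 × 1 × 8 = 58,800 bytes/s.
File B is larger; ratio = 78,733,200 / 44,283,408 = 1.78.

File B, by a factor of 1.78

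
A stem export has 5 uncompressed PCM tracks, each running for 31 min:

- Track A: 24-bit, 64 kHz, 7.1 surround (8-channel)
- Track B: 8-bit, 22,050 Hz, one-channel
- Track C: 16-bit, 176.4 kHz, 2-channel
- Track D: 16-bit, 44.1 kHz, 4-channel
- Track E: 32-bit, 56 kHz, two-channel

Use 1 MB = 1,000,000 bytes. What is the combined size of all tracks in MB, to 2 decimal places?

5699.88 MB

31 min = 1,860 s.
Track A: 64,000 × 1,860 × 3 × 8 = 2,856,960,000 bytes.
Track B: 22,050 × 1,860 × 1 × 1 = 41,013,000 bytes.
Track C: 176,400 × 1,860 × 2 × 2 = 1,312,416,000 bytes.
Track D: 44,100 × 1,860 × 2 × 4 = 656,208,000 bytes.
Track E: 56,000 × 1,860 × 4 × 2 = 833,280,000 bytes.
Total = 5,699,877,000 bytes = 5699.88 MB.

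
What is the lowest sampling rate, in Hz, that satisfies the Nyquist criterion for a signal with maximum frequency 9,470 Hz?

Minimum sample rate = 2 × 9,470 Hz = 18,940 Hz.

18,940 Hz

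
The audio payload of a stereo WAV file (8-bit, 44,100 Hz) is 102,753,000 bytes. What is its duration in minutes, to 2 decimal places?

19.42 minutes

Byte rate = 44,100 × 1 × 2 = 88,200 bytes/s.
Duration = 102,753,000 / 88,200 = 1,165 s.
1,165 s / 60 = 19.42 minutes.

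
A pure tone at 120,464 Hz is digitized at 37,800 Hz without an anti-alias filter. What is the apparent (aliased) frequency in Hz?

Nyquist = 37,800/2 = 18,900 Hz; 120,464 Hz exceeds it.
Alias = |120,464 − 3×37,800| = |120,464 − 113,400| = 7,064 Hz.

7,064 Hz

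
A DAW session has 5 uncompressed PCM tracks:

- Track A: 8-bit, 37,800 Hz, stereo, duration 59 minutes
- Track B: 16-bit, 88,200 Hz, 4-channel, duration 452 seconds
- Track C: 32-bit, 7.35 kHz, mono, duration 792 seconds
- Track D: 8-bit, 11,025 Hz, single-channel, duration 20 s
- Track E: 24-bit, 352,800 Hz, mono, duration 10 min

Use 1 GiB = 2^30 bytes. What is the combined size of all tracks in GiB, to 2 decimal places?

Track A: 59 minutes = 3,540 s; 37,800 × 3,540 × 1 × 2 = 267,624,000 bytes.
Track B: 88,200 × 452 × 2 × 4 = 318,931,200 bytes.
Track C: 7,350 × 792 × 4 × 1 = 23,284,800 bytes.
Track D: 11,025 × 20 × 1 × 1 = 220,500 bytes.
Track E: 10 min = 600 s; 352,800 × 600 × 3 × 1 = 635,040,000 bytes.
Total = 1,245,100,500 bytes = 1.16 GiB.

1.16 GiB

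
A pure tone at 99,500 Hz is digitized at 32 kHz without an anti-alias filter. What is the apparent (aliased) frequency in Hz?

3,500 Hz

Nyquist = 32,000/2 = 16,000 Hz; 99,500 Hz exceeds it.
Alias = |99,500 − 3×32,000| = |99,500 − 96,000| = 3,500 Hz.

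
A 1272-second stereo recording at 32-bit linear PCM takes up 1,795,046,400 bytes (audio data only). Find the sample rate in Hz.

Bytes = sample_rate × seconds × bytes_per_sample × channels.
sample_rate = 1,795,046,400 / (1,272 × 4 × 2) = 1,795,046,400 / 10,176 = 176,400 Hz.

176,400 Hz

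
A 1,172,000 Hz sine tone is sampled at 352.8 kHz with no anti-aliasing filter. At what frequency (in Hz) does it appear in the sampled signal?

Nyquist = 352,800/2 = 176,400 Hz; 1,172,000 Hz exceeds it.
Alias = |1,172,000 − 3×352,800| = |1,172,000 − 1,058,400| = 113,600 Hz.

113,600 Hz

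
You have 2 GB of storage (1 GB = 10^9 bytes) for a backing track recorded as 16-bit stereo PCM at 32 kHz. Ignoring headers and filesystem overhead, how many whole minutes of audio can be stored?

260 minutes

Uncompressed byte rate = 32,000 × 2 × 2 = 128,000 bytes/s.
Capacity = 2 × 1,000,000,000 = 2,000,000,000 bytes.
2,000,000,000 / 128,000 ≈ 15625 s → 260 minutes.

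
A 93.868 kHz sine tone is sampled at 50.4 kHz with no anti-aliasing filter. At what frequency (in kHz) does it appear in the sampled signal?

6.932 kHz

Nyquist = 50,400/2 = 25,200 Hz; 93,868 Hz exceeds it.
Alias = |93,868 − 2×50,400| = |93,868 − 100,800| = 6,932 Hz = 6.932 kHz.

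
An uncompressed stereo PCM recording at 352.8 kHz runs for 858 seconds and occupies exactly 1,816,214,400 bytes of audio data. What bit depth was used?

Bytes per sample = 1,816,214,400 / (352,800 × 858 × 2) = 1,816,214,400 / 605,404,800 = 3.
Bit depth = 3 × 8 = 24 bits.

24 bits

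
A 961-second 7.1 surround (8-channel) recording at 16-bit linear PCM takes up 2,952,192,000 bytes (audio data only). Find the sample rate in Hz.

Bytes = sample_rate × seconds × bytes_per_sample × channels.
sample_rate = 2,952,192,000 / (961 × 2 × 8) = 2,952,192,000 / 15,376 = 192,000 Hz.

192,000 Hz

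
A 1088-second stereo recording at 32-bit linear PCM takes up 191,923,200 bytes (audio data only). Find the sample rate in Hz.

22,050 Hz

Bytes = sample_rate × seconds × bytes_per_sample × channels.
sample_rate = 191,923,200 / (1,088 × 4 × 2) = 191,923,200 / 8,704 = 22,050 Hz.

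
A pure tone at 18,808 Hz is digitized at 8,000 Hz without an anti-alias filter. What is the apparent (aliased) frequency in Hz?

Nyquist = 8,000/2 = 4,000 Hz; 18,808 Hz exceeds it.
Alias = |18,808 − 2×8,000| = |18,808 − 16,000| = 2,808 Hz.

2,808 Hz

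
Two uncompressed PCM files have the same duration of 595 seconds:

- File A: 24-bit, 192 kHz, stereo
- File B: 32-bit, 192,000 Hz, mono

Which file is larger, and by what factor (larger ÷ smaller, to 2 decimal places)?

File A, by a factor of 1.50

File A: 192,000 × 3 × 2 = 1,152,000 bytes/s.
File B: 192,000 × 4 × 1 = 768,000 bytes/s.
File A is larger; ratio = 685,440,000 / 456,960,000 = 1.50.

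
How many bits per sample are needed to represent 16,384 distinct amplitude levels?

14 bits

log2(16,384) = 14.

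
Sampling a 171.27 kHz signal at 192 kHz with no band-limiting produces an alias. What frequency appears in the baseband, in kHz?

Nyquist = 192,000/2 = 96,000 Hz; 171,270 Hz exceeds it.
Alias = |171,270 − 1×192,000| = |171,270 − 192,000| = 20,730 Hz = 20.73 kHz.

20.73 kHz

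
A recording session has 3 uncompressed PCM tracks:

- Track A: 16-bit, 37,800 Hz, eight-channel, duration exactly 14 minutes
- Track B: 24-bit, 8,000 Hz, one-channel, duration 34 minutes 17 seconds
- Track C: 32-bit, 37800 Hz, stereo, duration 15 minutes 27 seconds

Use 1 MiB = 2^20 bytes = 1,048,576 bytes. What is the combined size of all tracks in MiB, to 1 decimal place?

Track A: exactly 14 minutes = 840 s; 37,800 × 840 × 2 × 8 = 508,032,000 bytes.
Track B: 34 minutes 17 seconds = 2,057 s; 8,000 × 2,057 × 3 × 1 = 49,368,000 bytes.
Track C: 15 minutes 27 seconds = 927 s; 37,800 × 927 × 4 × 2 = 280,324,800 bytes.
Total = 837,724,800 bytes = 798.9 MiB.

798.9 MiB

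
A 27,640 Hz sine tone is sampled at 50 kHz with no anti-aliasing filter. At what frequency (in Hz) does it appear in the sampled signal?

22,360 Hz

Nyquist = 50,000/2 = 25,000 Hz; 27,640 Hz exceeds it.
Alias = |27,640 − 1×50,000| = |27,640 − 50,000| = 22,360 Hz.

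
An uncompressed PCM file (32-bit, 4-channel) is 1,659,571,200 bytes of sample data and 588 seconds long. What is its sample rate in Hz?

Bytes = sample_rate × seconds × bytes_per_sample × channels.
sample_rate = 1,659,571,200 / (588 × 4 × 4) = 1,659,571,200 / 9,408 = 176,400 Hz.

176,400 Hz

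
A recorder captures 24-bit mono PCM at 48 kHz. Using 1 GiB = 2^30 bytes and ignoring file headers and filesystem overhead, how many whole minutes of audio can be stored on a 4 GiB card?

Uncompressed byte rate = 48,000 × 3 × 1 = 144,000 bytes/s.
Capacity = 4 × 1,073,741,824 = 4,294,967,296 bytes.
4,294,967,296 / 144,000 ≈ 29826.16 s → 497 minutes.

497 minutes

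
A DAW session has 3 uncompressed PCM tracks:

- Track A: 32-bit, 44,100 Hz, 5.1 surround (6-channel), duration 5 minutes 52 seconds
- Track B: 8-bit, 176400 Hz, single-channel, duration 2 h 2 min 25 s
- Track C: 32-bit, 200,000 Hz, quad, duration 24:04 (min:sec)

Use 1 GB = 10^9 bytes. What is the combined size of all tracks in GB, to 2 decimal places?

6.29 GB

Track A: 5 minutes 52 seconds = 352 s; 44,100 × 352 × 4 × 6 = 372,556,800 bytes.
Track B: 2 h 2 min 25 s = 7,345 s; 176,400 × 7,345 × 1 × 1 = 1,295,658,000 bytes.
Track C: 24:04 (min:sec) = 1,444 s; 200,000 × 1,444 × 4 × 4 = 4,620,800,000 bytes.
Total = 6,289,014,800 bytes = 6.29 GB.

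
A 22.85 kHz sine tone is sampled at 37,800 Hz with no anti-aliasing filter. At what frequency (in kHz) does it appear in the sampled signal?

Nyquist = 37,800/2 = 18,900 Hz; 22,850 Hz exceeds it.
Alias = |22,850 − 1×37,800| = |22,850 − 37,800| = 14,950 Hz = 14.95 kHz.

14.95 kHz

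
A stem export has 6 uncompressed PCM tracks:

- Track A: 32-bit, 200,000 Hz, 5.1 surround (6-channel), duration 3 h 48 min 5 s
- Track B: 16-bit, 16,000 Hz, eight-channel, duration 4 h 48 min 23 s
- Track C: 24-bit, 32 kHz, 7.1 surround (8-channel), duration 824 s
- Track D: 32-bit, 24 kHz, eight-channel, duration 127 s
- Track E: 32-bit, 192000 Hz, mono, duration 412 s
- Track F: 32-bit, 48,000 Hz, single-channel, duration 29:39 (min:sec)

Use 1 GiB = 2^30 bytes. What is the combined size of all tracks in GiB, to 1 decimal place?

Track A: 3 h 48 min 5 s = 13,685 s; 200,000 × 13,685 × 4 × 6 = 65,688,000,000 bytes.
Track B: 4 h 48 min 23 s = 17,303 s; 16,000 × 17,303 × 2 × 8 = 4,429,568,000 bytes.
Track C: 32,000 × 824 × 3 × 8 = 632,832,000 bytes.
Track D: 24,000 × 127 × 4 × 8 = 97,536,000 bytes.
Track E: 192,000 × 412 × 4 × 1 = 316,416,000 bytes.
Track F: 29:39 (min:sec) = 1,779 s; 48,000 × 1,779 × 4 × 1 = 341,568,000 bytes.
Total = 71,505,920,000 bytes = 66.6 GiB.

66.6 GiB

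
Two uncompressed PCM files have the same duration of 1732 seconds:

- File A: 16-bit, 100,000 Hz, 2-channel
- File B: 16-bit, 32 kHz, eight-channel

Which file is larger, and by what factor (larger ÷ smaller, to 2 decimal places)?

File A: 100,000 × 2 × 2 = 400,000 bytes/s.
File B: 32,000 × 2 × 8 = 512,000 bytes/s.
File B is larger; ratio = 886,784,000 / 692,800,000 = 1.28.

File B, by a factor of 1.28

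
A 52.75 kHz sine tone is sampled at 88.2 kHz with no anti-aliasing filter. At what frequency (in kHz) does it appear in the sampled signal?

35.45 kHz

Nyquist = 88,200/2 = 44,100 Hz; 52,750 Hz exceeds it.
Alias = |52,750 − 1×88,200| = |52,750 − 88,200| = 35,450 Hz = 35.45 kHz.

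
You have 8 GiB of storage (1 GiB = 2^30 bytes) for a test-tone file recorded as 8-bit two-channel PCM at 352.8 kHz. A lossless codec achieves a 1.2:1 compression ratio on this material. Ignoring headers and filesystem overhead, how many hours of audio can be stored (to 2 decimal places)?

4.06 hours

Uncompressed byte rate = 352,800 × 1 × 2 = 705,600 bytes/s.
After 1.2:1 compression, effective rate ≈ 588000 bytes/s.
Capacity = 8 × 1,073,741,824 = 8,589,934,592 bytes.
8,589,934,592 / effective rate ≈ 14608.73 s → 4.06 hours.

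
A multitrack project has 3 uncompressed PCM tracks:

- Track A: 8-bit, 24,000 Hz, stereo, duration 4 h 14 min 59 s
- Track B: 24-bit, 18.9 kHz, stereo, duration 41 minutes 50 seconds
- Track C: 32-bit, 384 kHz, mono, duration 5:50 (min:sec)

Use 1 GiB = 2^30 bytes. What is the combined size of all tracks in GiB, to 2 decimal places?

Track A: 4 h 14 min 59 s = 15,299 s; 24,000 × 15,299 × 1 × 2 = 734,352,000 bytes.
Track B: 41 minutes 50 seconds = 2,510 s; 18,900 × 2,510 × 3 × 2 = 284,634,000 bytes.
Track C: 5:50 (min:sec) = 350 s; 384,000 × 350 × 4 × 1 = 537,600,000 bytes.
Total = 1,556,586,000 bytes = 1.45 GiB.

1.45 GiB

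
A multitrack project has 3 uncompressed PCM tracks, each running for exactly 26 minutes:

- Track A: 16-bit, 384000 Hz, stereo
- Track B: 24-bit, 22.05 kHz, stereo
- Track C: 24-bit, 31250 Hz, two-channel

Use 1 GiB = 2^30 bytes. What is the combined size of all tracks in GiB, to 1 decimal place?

2.7 GiB

exactly 26 minutes = 1,560 s.
Track A: 384,000 × 1,560 × 2 × 2 = 2,396,160,000 bytes.
Track B: 22,050 × 1,560 × 3 × 2 = 206,388,000 bytes.
Track C: 31,250 × 1,560 × 3 × 2 = 292,500,000 bytes.
Total = 2,895,048,000 bytes = 2.7 GiB.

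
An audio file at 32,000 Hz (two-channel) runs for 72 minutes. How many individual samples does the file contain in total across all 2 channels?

72 minutes = 4,320 s.
32,000 × 4,320 s × 2 ch = 276,480,000 samples.

276,480,000 samples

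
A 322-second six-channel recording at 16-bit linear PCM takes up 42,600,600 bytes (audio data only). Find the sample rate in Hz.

Bytes = sample_rate × seconds × bytes_per_sample × channels.
sample_rate = 42,600,600 / (322 × 2 × 6) = 42,600,600 / 3,864 = 11,025 Hz.

11,025 Hz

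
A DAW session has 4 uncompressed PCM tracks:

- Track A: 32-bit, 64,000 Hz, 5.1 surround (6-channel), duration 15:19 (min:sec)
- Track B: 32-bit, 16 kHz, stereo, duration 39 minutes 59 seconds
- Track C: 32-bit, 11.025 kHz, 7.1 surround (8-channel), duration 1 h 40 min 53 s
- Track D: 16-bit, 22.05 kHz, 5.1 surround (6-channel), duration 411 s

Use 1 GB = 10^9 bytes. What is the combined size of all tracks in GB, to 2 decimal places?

3.96 GB

Track A: 15:19 (min:sec) = 919 s; 64,000 × 919 × 4 × 6 = 1,411,584,000 bytes.
Track B: 39 minutes 59 seconds = 2,399 s; 16,000 × 2,399 × 4 × 2 = 307,072,000 bytes.
Track C: 1 h 40 min 53 s = 6,053 s; 11,025 × 6,053 × 4 × 8 = 2,135,498,400 bytes.
Track D: 22,050 × 411 × 2 × 6 = 108,750,600 bytes.
Total = 3,962,905,000 bytes = 3.96 GB.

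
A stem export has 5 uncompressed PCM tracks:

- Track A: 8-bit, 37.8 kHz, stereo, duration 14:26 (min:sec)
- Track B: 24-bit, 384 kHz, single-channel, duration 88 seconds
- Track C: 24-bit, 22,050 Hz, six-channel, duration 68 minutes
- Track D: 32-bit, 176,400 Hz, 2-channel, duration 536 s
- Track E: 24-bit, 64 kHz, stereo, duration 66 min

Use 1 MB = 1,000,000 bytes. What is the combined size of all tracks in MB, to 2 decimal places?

4063.24 MB

Track A: 14:26 (min:sec) = 866 s; 37,800 × 866 × 1 × 2 = 65,469,600 bytes.
Track B: 384,000 × 88 × 3 × 1 = 101,376,000 bytes.
Track C: 68 minutes = 4,080 s; 22,050 × 4,080 × 3 × 6 = 1,619,352,000 bytes.
Track D: 176,400 × 536 × 4 × 2 = 756,403,200 bytes.
Track E: 66 min = 3,960 s; 64,000 × 3,960 × 3 × 2 = 1,520,640,000 bytes.
Total = 4,063,240,800 bytes = 4063.24 MB.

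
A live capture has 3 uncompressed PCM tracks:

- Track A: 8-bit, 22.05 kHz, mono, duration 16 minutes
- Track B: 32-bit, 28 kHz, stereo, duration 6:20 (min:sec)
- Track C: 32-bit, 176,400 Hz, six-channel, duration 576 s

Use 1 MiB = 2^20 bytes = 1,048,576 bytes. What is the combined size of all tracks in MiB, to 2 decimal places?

2426.95 MiB

Track A: 16 minutes = 960 s; 22,050 × 960 × 1 × 1 = 21,168,000 bytes.
Track B: 6:20 (min:sec) = 380 s; 28,000 × 380 × 4 × 2 = 85,120,000 bytes.
Track C: 176,400 × 576 × 4 × 6 = 2,438,553,600 bytes.
Total = 2,544,841,600 bytes = 2426.95 MiB.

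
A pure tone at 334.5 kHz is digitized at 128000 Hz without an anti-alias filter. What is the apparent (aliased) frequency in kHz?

Nyquist = 128,000/2 = 64,000 Hz; 334,500 Hz exceeds it.
Alias = |334,500 − 3×128,000| = |334,500 − 384,000| = 49,500 Hz = 49.5 kHz.

49.5 kHz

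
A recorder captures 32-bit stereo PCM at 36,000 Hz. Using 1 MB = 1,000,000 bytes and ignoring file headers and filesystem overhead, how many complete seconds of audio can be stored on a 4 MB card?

Uncompressed byte rate = 36,000 × 4 × 2 = 288,000 bytes/s.
Capacity = 4 × 1,000,000 = 4,000,000 bytes.
4,000,000 / 288,000 ≈ 13.89 s → 13 seconds.

13 seconds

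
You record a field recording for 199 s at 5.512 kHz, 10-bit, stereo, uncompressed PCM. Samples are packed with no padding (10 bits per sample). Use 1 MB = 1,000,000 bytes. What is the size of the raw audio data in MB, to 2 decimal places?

Bits = 5,512 × 199 × 10 × 2 = 21,937,760 bits = 2,742,220 bytes.
2,742,220 / 1,000,000 = 2.74 MB.

2.74 MB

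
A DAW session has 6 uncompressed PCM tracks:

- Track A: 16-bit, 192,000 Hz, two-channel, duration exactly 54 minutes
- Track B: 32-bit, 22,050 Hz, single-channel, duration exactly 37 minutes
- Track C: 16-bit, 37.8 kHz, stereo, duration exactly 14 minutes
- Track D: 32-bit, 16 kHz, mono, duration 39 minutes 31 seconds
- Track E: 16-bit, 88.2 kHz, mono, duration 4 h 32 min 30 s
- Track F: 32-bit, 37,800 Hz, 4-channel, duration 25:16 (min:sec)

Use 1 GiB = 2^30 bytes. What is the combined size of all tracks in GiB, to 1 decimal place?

Track A: exactly 54 minutes = 3,240 s; 192,000 × 3,240 × 2 × 2 = 2,488,320,000 bytes.
Track B: exactly 37 minutes = 2,220 s; 22,050 × 2,220 × 4 × 1 = 195,804,000 bytes.
Track C: exactly 14 minutes = 840 s; 37,800 × 840 × 2 × 2 = 127,008,000 bytes.
Track D: 39 minutes 31 seconds = 2,371 s; 16,000 × 2,371 × 4 × 1 = 151,744,000 bytes.
Track E: 4 h 32 min 30 s = 16,350 s; 88,200 × 16,350 × 2 × 1 = 2,884,140,000 bytes.
Track F: 25:16 (min:sec) = 1,516 s; 37,800 × 1,516 × 4 × 4 = 916,876,800 bytes.
Total = 6,763,892,800 bytes = 6.3 GiB.

6.3 GiB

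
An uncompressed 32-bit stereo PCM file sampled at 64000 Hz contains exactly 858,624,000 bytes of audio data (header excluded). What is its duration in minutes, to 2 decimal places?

Byte rate = 64,000 × 4 × 2 = 512,000 bytes/s.
Duration = 858,624,000 / 512,000 = 1,677 s.
1,677 s / 60 = 27.95 minutes.

27.95 minutes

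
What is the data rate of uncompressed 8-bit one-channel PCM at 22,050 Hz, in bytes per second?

Bit rate = 22,050 × 8 × 1 = 176,400 bits/s.
176,400 / 8 = 22,050 bytes/s.

22,050 bytes/s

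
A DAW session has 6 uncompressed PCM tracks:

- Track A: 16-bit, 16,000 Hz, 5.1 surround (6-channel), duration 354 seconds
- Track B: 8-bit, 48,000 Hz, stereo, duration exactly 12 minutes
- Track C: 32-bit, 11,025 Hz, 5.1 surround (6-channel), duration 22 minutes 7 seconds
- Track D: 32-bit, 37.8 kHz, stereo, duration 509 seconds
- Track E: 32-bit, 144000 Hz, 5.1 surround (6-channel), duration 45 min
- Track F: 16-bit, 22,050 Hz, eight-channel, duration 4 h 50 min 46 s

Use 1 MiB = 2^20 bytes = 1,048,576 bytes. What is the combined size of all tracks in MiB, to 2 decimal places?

15381.13 MiB

Track A: 16,000 × 354 × 2 × 6 = 67,968,000 bytes.
Track B: exactly 12 minutes = 720 s; 48,000 × 720 × 1 × 2 = 69,120,000 bytes.
Track C: 22 minutes 7 seconds = 1,327 s; 11,025 × 1,327 × 4 × 6 = 351,124,200 bytes.
Track D: 37,800 × 509 × 4 × 2 = 153,921,600 bytes.
Track E: 45 min = 2,700 s; 144,000 × 2,700 × 4 × 6 = 9,331,200,000 bytes.
Track F: 4 h 50 min 46 s = 17,446 s; 22,050 × 17,446 × 2 × 8 = 6,154,948,800 bytes.
Total = 16,128,282,600 bytes = 15381.13 MiB.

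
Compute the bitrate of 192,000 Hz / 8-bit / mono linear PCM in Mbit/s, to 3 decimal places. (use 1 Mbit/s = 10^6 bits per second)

1.536 Mbit/s

Bit rate = 192,000 × 8 × 1 = 1,536,000 bits/s.
= 1.536 Mbit/s.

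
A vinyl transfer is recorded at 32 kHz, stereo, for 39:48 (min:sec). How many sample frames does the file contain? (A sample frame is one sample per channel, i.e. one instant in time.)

76,416,000 sample frames

39:48 (min:sec) = 2,388 s.
32,000 samples/s × 2,388 s = 76,416,000 frames.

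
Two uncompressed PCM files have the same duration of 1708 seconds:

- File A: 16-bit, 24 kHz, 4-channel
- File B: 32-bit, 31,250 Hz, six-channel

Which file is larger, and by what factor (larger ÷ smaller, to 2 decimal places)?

File B, by a factor of 3.91

File A: 24,000 × 2 × 4 = 192,000 bytes/s.
File B: 31,250 × 4 × 6 = 750,000 bytes/s.
File B is larger; ratio = 1,281,000,000 / 327,936,000 = 3.91.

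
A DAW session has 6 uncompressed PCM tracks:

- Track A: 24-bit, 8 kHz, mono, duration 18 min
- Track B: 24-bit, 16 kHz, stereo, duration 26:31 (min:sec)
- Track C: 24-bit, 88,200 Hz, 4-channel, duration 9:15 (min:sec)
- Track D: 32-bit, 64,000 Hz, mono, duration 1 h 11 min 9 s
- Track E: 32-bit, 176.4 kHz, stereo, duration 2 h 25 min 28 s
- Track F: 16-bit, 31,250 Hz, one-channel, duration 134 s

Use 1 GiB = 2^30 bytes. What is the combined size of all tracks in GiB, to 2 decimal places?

13.21 GiB

Track A: 18 min = 1,080 s; 8,000 × 1,080 × 3 × 1 = 25,920,000 bytes.
Track B: 26:31 (min:sec) = 1,591 s; 16,000 × 1,591 × 3 × 2 = 152,736,000 bytes.
Track C: 9:15 (min:sec) = 555 s; 88,200 × 555 × 3 × 4 = 587,412,000 bytes.
Track D: 1 h 11 min 9 s = 4,269 s; 64,000 × 4,269 × 4 × 1 = 1,092,864,000 bytes.
Track E: 2 h 25 min 28 s = 8,728 s; 176,400 × 8,728 × 4 × 2 = 12,316,953,600 bytes.
Track F: 31,250 × 134 × 2 × 1 = 8,375,000 bytes.
Total = 14,184,260,600 bytes = 13.21 GiB.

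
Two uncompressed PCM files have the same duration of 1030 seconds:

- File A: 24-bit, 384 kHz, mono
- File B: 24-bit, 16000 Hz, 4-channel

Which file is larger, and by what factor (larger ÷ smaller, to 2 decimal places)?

File A, by a factor of 6.00

File A: 384,000 × 3 × 1 = 1,152,000 bytes/s.
File B: 16,000 × 3 × 4 = 192,000 bytes/s.
File A is larger; ratio = 1,186,560,000 / 197,760,000 = 6.00.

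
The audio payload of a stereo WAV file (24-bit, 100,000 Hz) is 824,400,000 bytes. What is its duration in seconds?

Byte rate = 100,000 × 3 × 2 = 600,000 bytes/s.
Duration = 824,400,000 / 600,000 = 1,374 s.

1,374 seconds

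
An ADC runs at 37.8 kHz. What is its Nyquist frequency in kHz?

18.9 kHz

Nyquist frequency = sample rate / 2 = 37,800 / 2 = 18.9 kHz.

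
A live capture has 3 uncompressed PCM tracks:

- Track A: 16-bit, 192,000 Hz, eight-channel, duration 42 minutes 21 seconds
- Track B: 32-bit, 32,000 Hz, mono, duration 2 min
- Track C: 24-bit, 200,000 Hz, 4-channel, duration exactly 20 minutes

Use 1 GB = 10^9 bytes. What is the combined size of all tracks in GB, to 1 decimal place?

10.7 GB

Track A: 42 minutes 21 seconds = 2,541 s; 192,000 × 2,541 × 2 × 8 = 7,805,952,000 bytes.
Track B: 2 min = 120 s; 32,000 × 120 × 4 × 1 = 15,360,000 bytes.
Track C: exactly 20 minutes = 1,200 s; 200,000 × 1,200 × 3 × 4 = 2,880,000,000 bytes.
Total = 10,701,312,000 bytes = 10.7 GB.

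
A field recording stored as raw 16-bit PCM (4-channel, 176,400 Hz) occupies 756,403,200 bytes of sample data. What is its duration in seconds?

536 seconds

Byte rate = 176,400 × 2 × 4 = 1,411,200 bytes/s.
Duration = 756,403,200 / 1,411,200 = 536 s.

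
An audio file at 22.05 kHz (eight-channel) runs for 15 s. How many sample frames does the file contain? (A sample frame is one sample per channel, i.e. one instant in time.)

330,750 sample frames

22,050 samples/s × 15 s = 330,750 frames.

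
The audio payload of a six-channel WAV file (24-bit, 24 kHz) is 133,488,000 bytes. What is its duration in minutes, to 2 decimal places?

5.15 minutes

Byte rate = 24,000 × 3 × 6 = 432,000 bytes/s.
Duration = 133,488,000 / 432,000 = 309 s.
309 s / 60 = 5.15 minutes.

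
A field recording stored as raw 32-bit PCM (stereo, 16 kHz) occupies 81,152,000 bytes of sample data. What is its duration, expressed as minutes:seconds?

10:34

Byte rate = 16,000 × 4 × 2 = 128,000 bytes/s.
Duration = 81,152,000 / 128,000 = 634 s.
634 s = 10:34.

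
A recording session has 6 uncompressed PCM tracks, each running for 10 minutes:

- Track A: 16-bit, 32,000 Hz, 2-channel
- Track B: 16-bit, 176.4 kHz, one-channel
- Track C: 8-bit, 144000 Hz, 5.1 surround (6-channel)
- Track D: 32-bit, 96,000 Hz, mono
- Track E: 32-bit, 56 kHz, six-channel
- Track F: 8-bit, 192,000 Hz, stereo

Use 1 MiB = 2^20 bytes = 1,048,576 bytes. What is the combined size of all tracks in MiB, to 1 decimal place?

1978.0 MiB

10 minutes = 600 s.
Track A: 32,000 × 600 × 2 × 2 = 76,800,000 bytes.
Track B: 176,400 × 600 × 2 × 1 = 211,680,000 bytes.
Track C: 144,000 × 600 × 1 × 6 = 518,400,000 bytes.
Track D: 96,000 × 600 × 4 × 1 = 230,400,000 bytes.
Track E: 56,000 × 600 × 4 × 6 = 806,400,000 bytes.
Track F: 192,000 × 600 × 1 × 2 = 230,400,000 bytes.
Total = 2,074,080,000 bytes = 1978.0 MiB.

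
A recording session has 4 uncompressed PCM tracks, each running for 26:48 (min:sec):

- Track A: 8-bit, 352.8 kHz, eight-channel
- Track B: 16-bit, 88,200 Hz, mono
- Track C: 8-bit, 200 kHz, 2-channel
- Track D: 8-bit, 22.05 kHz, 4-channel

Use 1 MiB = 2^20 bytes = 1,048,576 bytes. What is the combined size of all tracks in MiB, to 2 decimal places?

26:48 (min:sec) = 1,608 s.
Track A: 352,800 × 1,608 × 1 × 8 = 4,538,419,200 bytes.
Track B: 88,200 × 1,608 × 2 × 1 = 283,651,200 bytes.
Track C: 200,000 × 1,608 × 1 × 2 = 643,200,000 bytes.
Track D: 22,050 × 1,608 × 1 × 4 = 141,825,600 bytes.
Total = 5,607,096,000 bytes = 5347.34 MiB.

5347.34 MiB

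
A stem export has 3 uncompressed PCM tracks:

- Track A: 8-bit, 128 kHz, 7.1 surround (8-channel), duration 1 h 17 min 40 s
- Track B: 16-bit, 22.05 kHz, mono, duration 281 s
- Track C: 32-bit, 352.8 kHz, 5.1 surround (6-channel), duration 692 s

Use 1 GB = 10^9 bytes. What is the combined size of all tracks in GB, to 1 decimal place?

10.6 GB

Track A: 1 h 17 min 40 s = 4,660 s; 128,000 × 4,660 × 1 × 8 = 4,771,840,000 bytes.
Track B: 22,050 × 281 × 2 × 1 = 12,392,100 bytes.
Track C: 352,800 × 692 × 4 × 6 = 5,859,302,400 bytes.
Total = 10,643,534,500 bytes = 10.6 GB.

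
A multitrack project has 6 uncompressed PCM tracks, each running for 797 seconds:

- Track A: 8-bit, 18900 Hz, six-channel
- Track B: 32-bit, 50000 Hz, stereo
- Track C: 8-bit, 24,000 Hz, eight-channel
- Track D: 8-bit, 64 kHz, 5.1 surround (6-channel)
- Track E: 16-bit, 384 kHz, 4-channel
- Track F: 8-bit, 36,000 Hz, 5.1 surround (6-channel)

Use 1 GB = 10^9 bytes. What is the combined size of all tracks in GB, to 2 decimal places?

Track A: 18,900 × 797 × 1 × 6 = 90,379,800 bytes.
Track B: 50,000 × 797 × 4 × 2 = 318,800,000 bytes.
Track C: 24,000 × 797 × 1 × 8 = 153,024,000 bytes.
Track D: 64,000 × 797 × 1 × 6 = 306,048,000 bytes.
Track E: 384,000 × 797 × 2 × 4 = 2,448,384,000 bytes.
Track F: 36,000 × 797 × 1 × 6 = 172,152,000 bytes.
Total = 3,488,787,800 bytes = 3.49 GB.

3.49 GB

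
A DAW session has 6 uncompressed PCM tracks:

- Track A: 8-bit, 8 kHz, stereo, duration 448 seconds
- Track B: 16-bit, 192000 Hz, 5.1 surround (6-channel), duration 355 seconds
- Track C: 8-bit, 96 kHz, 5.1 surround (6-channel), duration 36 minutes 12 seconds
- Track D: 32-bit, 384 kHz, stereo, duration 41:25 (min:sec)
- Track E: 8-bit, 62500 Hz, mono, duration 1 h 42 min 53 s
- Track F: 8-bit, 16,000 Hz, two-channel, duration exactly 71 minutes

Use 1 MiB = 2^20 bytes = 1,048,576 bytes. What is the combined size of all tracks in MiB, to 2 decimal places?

9758.20 MiB

Track A: 8,000 × 448 × 1 × 2 = 7,168,000 bytes.
Track B: 192,000 × 355 × 2 × 6 = 817,920,000 bytes.
Track C: 36 minutes 12 seconds = 2,172 s; 96,000 × 2,172 × 1 × 6 = 1,251,072,000 bytes.
Track D: 41:25 (min:sec) = 2,485 s; 384,000 × 2,485 × 4 × 2 = 7,633,920,000 bytes.
Track E: 1 h 42 min 53 s = 6,173 s; 62,500 × 6,173 × 1 × 1 = 385,812,500 bytes.
Track F: exactly 71 minutes = 4,260 s; 16,000 × 4,260 × 1 × 2 = 136,320,000 bytes.
Total = 10,232,212,500 bytes = 9758.20 MiB.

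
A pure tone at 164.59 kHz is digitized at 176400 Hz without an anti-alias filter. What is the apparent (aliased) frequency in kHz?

11.81 kHz

Nyquist = 176,400/2 = 88,200 Hz; 164,590 Hz exceeds it.
Alias = |164,590 − 1×176,400| = |164,590 − 176,400| = 11,810 Hz = 11.81 kHz.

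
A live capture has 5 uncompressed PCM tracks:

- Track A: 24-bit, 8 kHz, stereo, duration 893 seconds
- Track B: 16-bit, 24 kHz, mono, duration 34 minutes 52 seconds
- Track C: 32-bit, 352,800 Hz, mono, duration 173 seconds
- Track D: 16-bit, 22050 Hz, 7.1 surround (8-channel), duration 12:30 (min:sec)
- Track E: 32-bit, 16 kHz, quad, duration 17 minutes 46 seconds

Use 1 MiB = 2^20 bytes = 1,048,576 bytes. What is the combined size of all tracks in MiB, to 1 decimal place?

882.1 MiB

Track A: 8,000 × 893 × 3 × 2 = 42,864,000 bytes.
Track B: 34 minutes 52 seconds = 2,092 s; 24,000 × 2,092 × 2 × 1 = 100,416,000 bytes.
Track C: 352,800 × 173 × 4 × 1 = 244,137,600 bytes.
Track D: 12:30 (min:sec) = 750 s; 22,050 × 750 × 2 × 8 = 264,600,000 bytes.
Track E: 17 minutes 46 seconds = 1,066 s; 16,000 × 1,066 × 4 × 4 = 272,896,000 bytes.
Total = 924,913,600 bytes = 882.1 MiB.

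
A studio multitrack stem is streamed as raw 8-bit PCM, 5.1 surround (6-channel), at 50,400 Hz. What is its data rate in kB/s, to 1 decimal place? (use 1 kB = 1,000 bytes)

Bit rate = 50,400 × 8 × 6 = 2,419,200 bits/s.
2,419,200 / 8 = 302,400 B/s = 302.4 kB/s.

302.4 kB/s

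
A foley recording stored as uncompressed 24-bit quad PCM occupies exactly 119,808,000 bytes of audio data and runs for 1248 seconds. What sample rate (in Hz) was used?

8,000 Hz

Bytes = sample_rate × seconds × bytes_per_sample × channels.
sample_rate = 119,808,000 / (1,248 × 3 × 4) = 119,808,000 / 14,976 = 8,000 Hz.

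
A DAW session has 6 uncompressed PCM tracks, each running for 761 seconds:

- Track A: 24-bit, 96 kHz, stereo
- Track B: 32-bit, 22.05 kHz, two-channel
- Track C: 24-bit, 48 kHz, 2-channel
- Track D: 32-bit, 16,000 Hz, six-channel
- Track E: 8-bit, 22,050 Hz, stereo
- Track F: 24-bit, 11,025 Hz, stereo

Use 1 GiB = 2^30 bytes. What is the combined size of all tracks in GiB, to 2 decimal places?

1.09 GiB

Track A: 96,000 × 761 × 3 × 2 = 438,336,000 bytes.
Track B: 22,050 × 761 × 4 × 2 = 134,240,400 bytes.
Track C: 48,000 × 761 × 3 × 2 = 219,168,000 bytes.
Track D: 16,000 × 761 × 4 × 6 = 292,224,000 bytes.
Track E: 22,050 × 761 × 1 × 2 = 33,560,100 bytes.
Track F: 11,025 × 761 × 3 × 2 = 50,340,150 bytes.
Total = 1,167,868,650 bytes = 1.09 GiB.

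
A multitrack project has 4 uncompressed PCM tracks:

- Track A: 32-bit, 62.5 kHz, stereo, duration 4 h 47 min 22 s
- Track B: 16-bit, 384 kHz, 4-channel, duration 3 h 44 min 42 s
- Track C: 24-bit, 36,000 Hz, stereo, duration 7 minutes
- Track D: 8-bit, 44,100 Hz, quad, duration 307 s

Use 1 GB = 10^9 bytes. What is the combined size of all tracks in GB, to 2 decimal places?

Track A: 4 h 47 min 22 s = 17,242 s; 62,500 × 17,242 × 4 × 2 = 8,621,000,000 bytes.
Track B: 3 h 44 min 42 s = 13,482 s; 384,000 × 13,482 × 2 × 4 = 41,416,704,000 bytes.
Track C: 7 minutes = 420 s; 36,000 × 420 × 3 × 2 = 90,720,000 bytes.
Track D: 44,100 × 307 × 1 × 4 = 54,154,800 bytes.
Total = 50,182,578,800 bytes = 50.18 GB.

50.18 GB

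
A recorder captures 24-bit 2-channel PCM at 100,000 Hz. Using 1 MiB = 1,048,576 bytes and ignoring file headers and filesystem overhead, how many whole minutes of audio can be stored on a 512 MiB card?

14 minutes

Uncompressed byte rate = 100,000 × 3 × 2 = 600,000 bytes/s.
Capacity = 512 × 1,048,576 = 536,870,912 bytes.
536,870,912 / 600,000 ≈ 894.78 s → 14 minutes.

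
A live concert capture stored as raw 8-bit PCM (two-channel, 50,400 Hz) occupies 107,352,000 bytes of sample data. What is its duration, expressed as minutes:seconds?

17:45

Byte rate = 50,400 × 1 × 2 = 100,800 bytes/s.
Duration = 107,352,000 / 100,800 = 1,065 s.
1,065 s = 17:45.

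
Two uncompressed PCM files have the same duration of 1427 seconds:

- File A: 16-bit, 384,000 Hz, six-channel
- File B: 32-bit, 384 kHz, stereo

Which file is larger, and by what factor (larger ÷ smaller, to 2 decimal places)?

File A: 384,000 × 2 × 6 = 4,608,000 bytes/s.
File B: 384,000 × 4 × 2 = 3,072,000 bytes/s.
File A is larger; ratio = 6,575,616,000 / 4,383,744,000 = 1.50.

File A, by a factor of 1.50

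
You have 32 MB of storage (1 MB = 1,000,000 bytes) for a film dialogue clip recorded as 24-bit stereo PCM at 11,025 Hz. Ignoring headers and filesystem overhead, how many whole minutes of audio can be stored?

8 minutes

Uncompressed byte rate = 11,025 × 3 × 2 = 66,150 bytes/s.
Capacity = 32 × 1,000,000 = 32,000,000 bytes.
32,000,000 / 66,150 ≈ 483.75 s → 8 minutes.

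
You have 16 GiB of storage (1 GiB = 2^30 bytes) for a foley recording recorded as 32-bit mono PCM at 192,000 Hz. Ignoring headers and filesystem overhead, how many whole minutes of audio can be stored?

Uncompressed byte rate = 192,000 × 4 × 1 = 768,000 bytes/s.
Capacity = 16 × 1,073,741,824 = 17,179,869,184 bytes.
17,179,869,184 / 768,000 ≈ 22369.62 s → 372 minutes.

372 minutes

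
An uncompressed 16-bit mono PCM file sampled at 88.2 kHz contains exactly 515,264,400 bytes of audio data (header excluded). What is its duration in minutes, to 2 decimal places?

Byte rate = 88,200 × 2 × 1 = 176,400 bytes/s.
Duration = 515,264,400 / 176,400 = 2,921 s.
2,921 s / 60 = 48.68 minutes.

48.68 minutes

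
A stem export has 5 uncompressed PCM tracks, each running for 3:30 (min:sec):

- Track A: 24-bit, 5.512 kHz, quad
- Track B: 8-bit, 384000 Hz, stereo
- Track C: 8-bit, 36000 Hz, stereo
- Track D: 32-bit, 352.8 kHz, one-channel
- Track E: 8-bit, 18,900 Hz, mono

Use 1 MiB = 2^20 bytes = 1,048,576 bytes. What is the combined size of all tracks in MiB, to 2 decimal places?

3:30 (min:sec) = 210 s.
Track A: 5,512 × 210 × 3 × 4 = 13,890,240 bytes.
Track B: 384,000 × 210 × 1 × 2 = 161,280,000 bytes.
Track C: 36,000 × 210 × 1 × 2 = 15,120,000 bytes.
Track D: 352,800 × 210 × 4 × 1 = 296,352,000 bytes.
Track E: 18,900 × 210 × 1 × 1 = 3,969,000 bytes.
Total = 490,611,240 bytes = 467.88 MiB.

467.88 MiB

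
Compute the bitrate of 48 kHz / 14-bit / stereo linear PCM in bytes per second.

Bit rate = 48,000 × 14 × 2 = 1,344,000 bits/s.
1,344,000 / 8 = 168,000 bytes/s.

168,000 bytes/s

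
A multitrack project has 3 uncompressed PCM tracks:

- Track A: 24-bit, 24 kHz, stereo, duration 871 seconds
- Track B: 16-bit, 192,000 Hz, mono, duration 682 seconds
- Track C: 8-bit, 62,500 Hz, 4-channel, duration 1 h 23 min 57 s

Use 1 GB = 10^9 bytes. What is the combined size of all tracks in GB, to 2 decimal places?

Track A: 24,000 × 871 × 3 × 2 = 125,424,000 bytes.
Track B: 192,000 × 682 × 2 × 1 = 261,888,000 bytes.
Track C: 1 h 23 min 57 s = 5,037 s; 62,500 × 5,037 × 1 × 4 = 1,259,250,000 bytes.
Total = 1,646,562,000 bytes = 1.65 GB.

1.65 GB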